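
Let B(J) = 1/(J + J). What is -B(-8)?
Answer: 1/16 ≈ 0.062500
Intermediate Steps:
B(J) = 1/(2*J)
-B(-8) = -1/(2*(-8)) = -(-1)/(2*8) = -1*(-1/16) = 1/16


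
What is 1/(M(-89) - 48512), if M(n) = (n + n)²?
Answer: -1/16828 ≈ -5.9425e-5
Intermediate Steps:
M(n) = 4*n² (M(n) = (2*n)² = 4*n²)
1/(M(-89) - 48512) = 1/(4*(-89)² - 48512) = 1/(4*7921 - 48512) = 1/(31684 - 48512) = 1/(-16828) = -1/16828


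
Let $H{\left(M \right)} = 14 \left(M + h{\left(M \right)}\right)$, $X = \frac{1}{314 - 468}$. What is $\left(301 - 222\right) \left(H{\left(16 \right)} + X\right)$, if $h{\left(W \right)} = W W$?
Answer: $\frac{46328049}{154} \approx 3.0083 \cdot 10^{5}$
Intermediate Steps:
$h{\left(W \right)} = W^{2}$
$X = - \frac{1}{154}$ ($X = \frac{1}{-154} = - \frac{1}{154} \approx -0.0064935$)
$H{\left(M \right)} = 14 M + 14 M^{2}$ ($H{\left(M \right)} = 14 \left(M + M^{2}\right) = 14 M + 14 M^{2}$)
$\left(301 - 222\right) \left(H{\left(16 \right)} + X\right) = \left(301 - 222\right) \left(14 \cdot 16 \left(1 + 16\right) - \frac{1}{154}\right) = 79 \left(14 \cdot 16 \cdot 17 - \frac{1}{154}\right) = 79 \left(3808 - \frac{1}{154}\right) = 79 \cdot \frac{586431}{154} = \frac{46328049}{154}$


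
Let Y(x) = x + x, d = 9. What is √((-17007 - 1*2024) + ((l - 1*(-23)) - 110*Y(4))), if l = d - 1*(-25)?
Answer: 3*I*√2206 ≈ 140.9*I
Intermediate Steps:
l = 34 (l = 9 - 1*(-25) = 9 + 25 = 34)
Y(x) = 2*x
√((-17007 - 1*2024) + ((l - 1*(-23)) - 110*Y(4))) = √((-17007 - 1*2024) + ((34 - 1*(-23)) - 220*4)) = √((-17007 - 2024) + ((34 + 23) - 110*8)) = √(-19031 + (57 - 880)) = √(-19031 - 823) = √(-19854) = 3*I*√2206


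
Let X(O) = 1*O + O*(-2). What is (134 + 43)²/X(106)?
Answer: -31329/106 ≈ -295.56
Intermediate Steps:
X(O) = -O (X(O) = O - 2*O = -O)
(134 + 43)²/X(106) = (134 + 43)²/((-1*106)) = 177²/(-106) = 31329*(-1/106) = -31329/106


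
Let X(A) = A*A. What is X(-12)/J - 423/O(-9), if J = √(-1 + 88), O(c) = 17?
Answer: -423/17 + 48*√87/29 ≈ -9.4439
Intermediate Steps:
X(A) = A²
J = √87 ≈ 9.3274
X(-12)/J - 423/O(-9) = (-12)²/(√87) - 423/17 = 144*(√87/87) - 423*1/17 = 48*√87/29 - 423/17 = -423/17 + 48*√87/29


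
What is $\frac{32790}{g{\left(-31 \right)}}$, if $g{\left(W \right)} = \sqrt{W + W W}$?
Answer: $\frac{1093 \sqrt{930}}{31} \approx 1075.2$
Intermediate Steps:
$g{\left(W \right)} = \sqrt{W + W^{2}}$
$\frac{32790}{g{\left(-31 \right)}} = \frac{32790}{\sqrt{- 31 \left(1 - 31\right)}} = \frac{32790}{\sqrt{\left(-31\right) \left(-30\right)}} = \frac{32790}{\sqrt{930}} = 32790 \frac{\sqrt{930}}{930} = \frac{1093 \sqrt{930}}{31}$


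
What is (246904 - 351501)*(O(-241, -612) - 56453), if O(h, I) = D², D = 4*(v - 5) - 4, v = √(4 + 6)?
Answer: 5827831049 + 20082624*√10 ≈ 5.8913e+9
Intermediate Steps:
v = √10 ≈ 3.1623
D = -24 + 4*√10 (D = 4*(√10 - 5) - 4 = 4*(-5 + √10) - 4 = (-20 + 4*√10) - 4 = -24 + 4*√10 ≈ -11.351)
O(h, I) = (-24 + 4*√10)²
(246904 - 351501)*(O(-241, -612) - 56453) = (246904 - 351501)*((736 - 192*√10) - 56453) = -104597*(-55717 - 192*√10) = 5827831049 + 20082624*√10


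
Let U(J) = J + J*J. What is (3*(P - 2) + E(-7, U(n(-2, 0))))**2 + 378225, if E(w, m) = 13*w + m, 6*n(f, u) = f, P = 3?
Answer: 31266661/81 ≈ 3.8601e+5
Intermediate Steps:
n(f, u) = f/6
U(J) = J + J**2
E(w, m) = m + 13*w
(3*(P - 2) + E(-7, U(n(-2, 0))))**2 + 378225 = (3*(3 - 2) + (((1/6)*(-2))*(1 + (1/6)*(-2)) + 13*(-7)))**2 + 378225 = (3*1 + (-(1 - 1/3)/3 - 91))**2 + 378225 = (3 + (-1/3*2/3 - 91))**2 + 378225 = (3 + (-2/9 - 91))**2 + 378225 = (3 - 821/9)**2 + 378225 = (-794/9)**2 + 378225 = 630436/81 + 378225 = 31266661/81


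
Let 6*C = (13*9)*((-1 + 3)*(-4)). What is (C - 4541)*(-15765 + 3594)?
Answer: 57167187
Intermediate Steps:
C = -156 (C = ((13*9)*((-1 + 3)*(-4)))/6 = (117*(2*(-4)))/6 = (117*(-8))/6 = (1/6)*(-936) = -156)
(C - 4541)*(-15765 + 3594) = (-156 - 4541)*(-15765 + 3594) = -4697*(-12171) = 57167187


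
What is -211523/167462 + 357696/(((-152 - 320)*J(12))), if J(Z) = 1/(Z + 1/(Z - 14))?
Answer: -86119430713/9880258 ≈ -8716.3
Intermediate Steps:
J(Z) = 1/(Z + 1/(-14 + Z))
-211523/167462 + 357696/(((-152 - 320)*J(12))) = -211523/167462 + 357696/(((-152 - 320)*((-14 + 12)/(1 + 12² - 14*12)))) = -211523*1/167462 + 357696/((-472*(-2)/(1 + 144 - 168))) = -211523/167462 + 357696/((-472*(-2)/(-23))) = -211523/167462 + 357696/((-(-472)*(-2)/23)) = -211523/167462 + 357696/((-472*2/23)) = -211523/167462 + 357696/(-944/23) = -211523/167462 + 357696*(-23/944) = -211523/167462 - 514188/59 = -86119430713/9880258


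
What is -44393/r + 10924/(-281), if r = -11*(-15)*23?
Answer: -53931013/1066395 ≈ -50.573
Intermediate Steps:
r = 3795 (r = 165*23 = 3795)
-44393/r + 10924/(-281) = -44393/3795 + 10924/(-281) = -44393*1/3795 + 10924*(-1/281) = -44393/3795 - 10924/281 = -53931013/1066395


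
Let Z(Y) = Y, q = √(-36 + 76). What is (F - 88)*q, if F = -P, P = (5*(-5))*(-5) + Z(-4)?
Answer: -418*√10 ≈ -1321.8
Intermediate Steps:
q = 2*√10 (q = √40 = 2*√10 ≈ 6.3246)
P = 121 (P = (5*(-5))*(-5) - 4 = -25*(-5) - 4 = 125 - 4 = 121)
F = -121 (F = -1*121 = -121)
(F - 88)*q = (-121 - 88)*(2*√10) = -418*√10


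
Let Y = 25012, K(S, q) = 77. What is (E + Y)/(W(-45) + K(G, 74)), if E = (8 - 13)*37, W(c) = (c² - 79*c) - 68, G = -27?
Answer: 24827/5589 ≈ 4.4421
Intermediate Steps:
W(c) = -68 + c² - 79*c
E = -185 (E = -5*37 = -185)
(E + Y)/(W(-45) + K(G, 74)) = (-185 + 25012)/((-68 + (-45)² - 79*(-45)) + 77) = 24827/((-68 + 2025 + 3555) + 77) = 24827/(5512 + 77) = 24827/5589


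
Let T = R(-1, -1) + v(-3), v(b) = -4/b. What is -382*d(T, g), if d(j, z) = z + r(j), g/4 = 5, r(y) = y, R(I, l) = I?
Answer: -23302/3 ≈ -7767.3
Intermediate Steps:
g = 20 (g = 4*5 = 20)
T = ⅓ (T = -1 - 4/(-3) = -1 - 4*(-⅓) = -1 + 4/3 = ⅓ ≈ 0.33333)
d(j, z) = j + z (d(j, z) = z + j = j + z)
-382*d(T, g) = -382*(⅓ + 20) = -382*61/3 = -23302/3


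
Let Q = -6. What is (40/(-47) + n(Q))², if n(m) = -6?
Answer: 103684/2209 ≈ 46.937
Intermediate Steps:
(40/(-47) + n(Q))² = (40/(-47) - 6)² = (40*(-1/47) - 6)² = (-40/47 - 6)² = (-322/47)² = 103684/2209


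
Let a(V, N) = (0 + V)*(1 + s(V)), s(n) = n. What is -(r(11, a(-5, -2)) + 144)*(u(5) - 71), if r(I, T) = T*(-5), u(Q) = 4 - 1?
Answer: 2992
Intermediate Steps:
a(V, N) = V*(1 + V) (a(V, N) = (0 + V)*(1 + V) = V*(1 + V))
u(Q) = 3
r(I, T) = -5*T
-(r(11, a(-5, -2)) + 144)*(u(5) - 71) = -(-(-25)*(1 - 5) + 144)*(3 - 71) = -(-(-25)*(-4) + 144)*(-68) = -(-5*20 + 144)*(-68) = -(-100 + 144)*(-68) = -44*(-68) = -1*(-2992) = 2992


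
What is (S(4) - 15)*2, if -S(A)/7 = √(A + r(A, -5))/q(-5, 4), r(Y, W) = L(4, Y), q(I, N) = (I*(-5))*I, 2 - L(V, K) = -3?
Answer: -3708/125 ≈ -29.664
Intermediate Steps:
L(V, K) = 5 (L(V, K) = 2 - 1*(-3) = 2 + 3 = 5)
q(I, N) = -5*I² (q(I, N) = (-5*I)*I = -5*I²)
r(Y, W) = 5
S(A) = 7*√(5 + A)/125 (S(A) = -7*√(A + 5)/((-5*(-5)²)) = -7*√(5 + A)/((-5*25)) = -7*√(5 + A)/(-125) = -7*√(5 + A)*(-1)/125 = -(-7)*√(5 + A)/125 = 7*√(5 + A)/125)
(S(4) - 15)*2 = (7*√(5 + 4)/125 - 15)*2 = (7*√9/125 - 15)*2 = ((7/125)*3 - 15)*2 = (21/125 - 15)*2 = -1854/125*2 = -3708/125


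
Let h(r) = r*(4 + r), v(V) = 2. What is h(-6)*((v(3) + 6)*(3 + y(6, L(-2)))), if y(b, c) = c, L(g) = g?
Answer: 96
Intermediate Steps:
h(-6)*((v(3) + 6)*(3 + y(6, L(-2)))) = (-6*(4 - 6))*((2 + 6)*(3 - 2)) = (-6*(-2))*(8*1) = 12*8 = 96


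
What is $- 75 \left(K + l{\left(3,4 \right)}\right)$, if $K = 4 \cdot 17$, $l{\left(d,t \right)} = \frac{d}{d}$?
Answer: $-5175$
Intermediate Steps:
$l{\left(d,t \right)} = 1$
$K = 68$
$- 75 \left(K + l{\left(3,4 \right)}\right) = - 75 \left(68 + 1\right) = \left(-75\right) 69 = -5175$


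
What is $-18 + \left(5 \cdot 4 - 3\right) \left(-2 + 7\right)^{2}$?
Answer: $407$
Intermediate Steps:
$-18 + \left(5 \cdot 4 - 3\right) \left(-2 + 7\right)^{2} = -18 + \left(20 - 3\right) 5^{2} = -18 + 17 \cdot 25 = -18 + 425 = 407$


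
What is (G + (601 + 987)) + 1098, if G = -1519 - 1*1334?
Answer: -167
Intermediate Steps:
G = -2853 (G = -1519 - 1334 = -2853)
(G + (601 + 987)) + 1098 = (-2853 + (601 + 987)) + 1098 = (-2853 + 1588) + 1098 = -1265 + 1098 = -167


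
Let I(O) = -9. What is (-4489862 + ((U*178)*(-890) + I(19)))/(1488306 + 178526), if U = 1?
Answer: -4648291/1666832 ≈ -2.7887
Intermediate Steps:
(-4489862 + ((U*178)*(-890) + I(19)))/(1488306 + 178526) = (-4489862 + ((1*178)*(-890) - 9))/(1488306 + 178526) = (-4489862 + (178*(-890) - 9))/1666832 = (-4489862 + (-158420 - 9))*(1/1666832) = (-4489862 - 158429)*(1/1666832) = -4648291*1/1666832 = -4648291/1666832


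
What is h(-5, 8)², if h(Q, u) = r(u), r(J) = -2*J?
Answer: 256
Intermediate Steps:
h(Q, u) = -2*u
h(-5, 8)² = (-2*8)² = (-16)² = 256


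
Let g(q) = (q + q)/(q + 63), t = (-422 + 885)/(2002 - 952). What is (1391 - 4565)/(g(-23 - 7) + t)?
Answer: 36659700/15907 ≈ 2304.6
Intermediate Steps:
t = 463/1050 ≈ 0.44095
g(q) = 2*q/(63 + q) (g(q) = (2*q)/(63 + q) = 2*q/(63 + q))
(1391 - 4565)/(g(-23 - 7) + t) = (1391 - 4565)/(2*(-23 - 7)/(63 + (-23 - 7)) + 463/1050) = -3174/(2*(-30)/(63 - 30) + 463/1050) = -3174/(2*(-30)/33 + 463/1050) = -3174/(2*(-30)*(1/33) + 463/1050) = -3174/(-20/11 + 463/1050) = -3174/(-15907/11550) = -3174*(-11550/15907) = 36659700/15907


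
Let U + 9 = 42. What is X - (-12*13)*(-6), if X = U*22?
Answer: -210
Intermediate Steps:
U = 33 (U = -9 + 42 = 33)
X = 726 (X = 33*22 = 726)
X - (-12*13)*(-6) = 726 - (-12*13)*(-6) = 726 - (-156)*(-6) = 726 - 1*936 = 726 - 936 = -210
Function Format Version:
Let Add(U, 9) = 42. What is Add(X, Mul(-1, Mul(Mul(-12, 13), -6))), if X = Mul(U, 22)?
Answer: -210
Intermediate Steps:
U = 33 (U = Add(-9, 42) = 33)
X = 726 (X = Mul(33, 22) = 726)
Add(X, Mul(-1, Mul(Mul(-12, 13), -6))) = Add(726, Mul(-1, Mul(Mul(-12, 13), -6))) = Add(726, Mul(-1, Mul(-156, -6))) = Add(726, Mul(-1, 936)) = Add(726, -936) = -210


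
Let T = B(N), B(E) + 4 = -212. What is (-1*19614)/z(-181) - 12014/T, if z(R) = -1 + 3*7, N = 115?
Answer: -499543/540 ≈ -925.08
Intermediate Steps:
B(E) = -216 (B(E) = -4 - 212 = -216)
z(R) = 20 (z(R) = -1 + 21 = 20)
T = -216
(-1*19614)/z(-181) - 12014/T = -1*19614/20 - 12014/(-216) = -19614*1/20 - 12014*(-1/216) = -9807/10 + 6007/108 = -499543/540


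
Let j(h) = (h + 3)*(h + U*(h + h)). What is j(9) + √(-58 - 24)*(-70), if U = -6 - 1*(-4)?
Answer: -324 - 70*I*√82 ≈ -324.0 - 633.88*I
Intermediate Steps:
U = -2 (U = -6 + 4 = -2)
j(h) = -3*h*(3 + h) (j(h) = (h + 3)*(h - 2*(h + h)) = (3 + h)*(h - 4*h) = (3 + h)*(-3*h) = -3*h*(3 + h))
j(9) + √(-58 - 24)*(-70) = -3*9*(3 + 9) + √(-58 - 24)*(-70) = -3*9*12 + √(-82)*(-70) = -324 + (I*√82)*(-70) = -324 - 70*I*√82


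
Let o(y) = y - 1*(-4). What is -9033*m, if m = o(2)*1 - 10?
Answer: 36132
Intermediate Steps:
o(y) = 4 + y (o(y) = y + 4 = 4 + y)
m = -4 (m = (4 + 2)*1 - 10 = 6*1 - 10 = 6 - 10 = -4)
-9033*m = -9033*(-4) = 36132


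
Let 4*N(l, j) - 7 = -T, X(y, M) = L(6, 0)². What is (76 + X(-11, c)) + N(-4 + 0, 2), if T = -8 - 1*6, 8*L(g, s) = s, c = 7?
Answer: 325/4 ≈ 81.250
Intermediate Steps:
L(g, s) = s/8
T = -14 (T = -8 - 6 = -14)
X(y, M) = 0 (X(y, M) = ((⅛)*0)² = 0² = 0)
N(l, j) = 21/4 (N(l, j) = 7/4 + (-1*(-14))/4 = 7/4 + (¼)*14 = 7/4 + 7/2 = 21/4)
(76 + X(-11, c)) + N(-4 + 0, 2) = (76 + 0) + 21/4 = 76 + 21/4 = 325/4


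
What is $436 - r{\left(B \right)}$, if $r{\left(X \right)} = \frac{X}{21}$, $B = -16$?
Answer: $\frac{9172}{21} \approx 436.76$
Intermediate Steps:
$r{\left(X \right)} = \frac{X}{21}$ ($r{\left(X \right)} = X \frac{1}{21} = \frac{X}{21}$)
$436 - r{\left(B \right)} = 436 - \frac{1}{21} \left(-16\right) = 436 - - \frac{16}{21} = 436 + \frac{16}{21} = \frac{9172}{21}$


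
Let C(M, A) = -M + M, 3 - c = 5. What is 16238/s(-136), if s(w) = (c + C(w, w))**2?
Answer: 8119/2 ≈ 4059.5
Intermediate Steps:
c = -2 (c = 3 - 1*5 = 3 - 5 = -2)
C(M, A) = 0
s(w) = 4 (s(w) = (-2 + 0)**2 = (-2)**2 = 4)
16238/s(-136) = 16238/4 = 16238*(1/4) = 8119/2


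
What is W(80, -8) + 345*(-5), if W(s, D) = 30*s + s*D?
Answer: 35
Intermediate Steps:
W(s, D) = 30*s + D*s
W(80, -8) + 345*(-5) = 80*(30 - 8) + 345*(-5) = 80*22 - 1725 = 1760 - 1725 = 35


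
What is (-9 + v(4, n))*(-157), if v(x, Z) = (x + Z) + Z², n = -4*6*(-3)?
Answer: -824407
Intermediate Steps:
n = 72 (n = -24*(-3) = 72)
v(x, Z) = Z + x + Z² (v(x, Z) = (Z + x) + Z² = Z + x + Z²)
(-9 + v(4, n))*(-157) = (-9 + (72 + 4 + 72²))*(-157) = (-9 + (72 + 4 + 5184))*(-157) = (-9 + 5260)*(-157) = 5251*(-157) = -824407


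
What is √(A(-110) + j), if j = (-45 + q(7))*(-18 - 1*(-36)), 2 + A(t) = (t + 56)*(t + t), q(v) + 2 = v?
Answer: √11158 ≈ 105.63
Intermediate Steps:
q(v) = -2 + v
A(t) = -2 + 2*t*(56 + t) (A(t) = -2 + (t + 56)*(t + t) = -2 + (56 + t)*(2*t) = -2 + 2*t*(56 + t))
j = -720 (j = (-45 + (-2 + 7))*(-18 - 1*(-36)) = (-45 + 5)*(-18 + 36) = -40*18 = -720)
√(A(-110) + j) = √((-2 + 2*(-110)² + 112*(-110)) - 720) = √((-2 + 2*12100 - 12320) - 720) = √((-2 + 24200 - 12320) - 720) = √(11878 - 720) = √11158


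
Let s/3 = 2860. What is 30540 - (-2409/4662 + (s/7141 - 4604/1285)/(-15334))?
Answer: 90242951926400461/2954860036590 ≈ 30541.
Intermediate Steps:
s = 8580 (s = 3*2860 = 8580)
30540 - (-2409/4662 + (s/7141 - 4604/1285)/(-15334)) = 30540 - (-2409/4662 + (8580/7141 - 4604/1285)/(-15334)) = 30540 - (-2409*1/4662 + (8580*(1/7141) - 4604*1/1285)*(-1/15334)) = 30540 - (-803/1554 + (8580/7141 - 4604/1285)*(-1/15334)) = 30540 - (-803/1554 - 21851864/9176185*(-1/15334)) = 30540 - (-803/1554 + 10925932/70353810395) = 30540 - 1*(-1526408941861/2954860036590) = 30540 + 1526408941861/2954860036590 = 90242951926400461/2954860036590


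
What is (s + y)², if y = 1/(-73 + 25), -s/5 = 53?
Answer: 161823841/2304 ≈ 70236.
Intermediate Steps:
s = -265 (s = -5*53 = -265)
y = -1/48 (y = 1/(-48) = -1/48 ≈ -0.020833)
(s + y)² = (-265 - 1/48)² = (-12721/48)² = 161823841/2304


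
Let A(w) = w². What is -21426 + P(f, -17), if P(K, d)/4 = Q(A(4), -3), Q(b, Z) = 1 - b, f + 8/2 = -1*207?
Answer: -21486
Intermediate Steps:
f = -211 (f = -4 - 1*207 = -4 - 207 = -211)
P(K, d) = -60 (P(K, d) = 4*(1 - 1*4²) = 4*(1 - 1*16) = 4*(1 - 16) = 4*(-15) = -60)
-21426 + P(f, -17) = -21426 - 60 = -21486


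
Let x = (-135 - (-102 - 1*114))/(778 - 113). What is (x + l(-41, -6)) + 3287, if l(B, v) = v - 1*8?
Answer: 2176626/665 ≈ 3273.1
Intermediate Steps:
x = 81/665 (x = (-135 - (-102 - 114))/665 = (-135 - 1*(-216))*(1/665) = (-135 + 216)*(1/665) = 81*(1/665) = 81/665 ≈ 0.12180)
l(B, v) = -8 + v (l(B, v) = v - 8 = -8 + v)
(x + l(-41, -6)) + 3287 = (81/665 + (-8 - 6)) + 3287 = (81/665 - 14) + 3287 = -9229/665 + 3287 = 2176626/665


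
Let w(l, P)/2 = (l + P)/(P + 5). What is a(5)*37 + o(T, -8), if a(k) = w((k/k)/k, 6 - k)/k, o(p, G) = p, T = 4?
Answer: 174/25 ≈ 6.9600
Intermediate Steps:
w(l, P) = 2*(P + l)/(5 + P) (w(l, P) = 2*((l + P)/(P + 5)) = 2*((P + l)/(5 + P)) = 2*(P + l)/(5 + P))
a(k) = 2*(6 + 1/k - k)/(k*(11 - k)) (a(k) = (2*((6 - k) + (k/k)/k)/(5 + (6 - k)))/k = (2*((6 - k) + 1/k)/(11 - k))/k = (2*(6 + 1/k - k)/(11 - k))/k = 2*(6 + 1/k - k)/(k*(11 - k)))
a(5)*37 + o(T, -8) = (2*(-1 - 1*5*(6 - 1*5))/(5²*(-11 + 5)))*37 + 4 = (2*(1/25)*(-1 - 1*5*(6 - 5))/(-6))*37 + 4 = (2*(1/25)*(-⅙)*(-1 - 1*5*1))*37 + 4 = (2*(1/25)*(-⅙)*(-1 - 5))*37 + 4 = (2*(1/25)*(-⅙)*(-6))*37 + 4 = (2/25)*37 + 4 = 74/25 + 4 = 174/25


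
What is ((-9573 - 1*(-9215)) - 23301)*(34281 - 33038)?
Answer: -29408137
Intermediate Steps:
((-9573 - 1*(-9215)) - 23301)*(34281 - 33038) = ((-9573 + 9215) - 23301)*1243 = (-358 - 23301)*1243 = -23659*1243 = -29408137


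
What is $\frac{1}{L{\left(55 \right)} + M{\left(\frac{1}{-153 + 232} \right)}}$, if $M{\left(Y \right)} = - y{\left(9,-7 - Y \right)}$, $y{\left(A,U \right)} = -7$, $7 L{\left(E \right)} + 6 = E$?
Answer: $\frac{1}{14} \approx 0.071429$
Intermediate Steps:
$L{\left(E \right)} = - \frac{6}{7} + \frac{E}{7}$
$M{\left(Y \right)} = 7$ ($M{\left(Y \right)} = \left(-1\right) \left(-7\right) = 7$)
$\frac{1}{L{\left(55 \right)} + M{\left(\frac{1}{-153 + 232} \right)}} = \frac{1}{\left(- \frac{6}{7} + \frac{1}{7} \cdot 55\right) + 7} = \frac{1}{\left(- \frac{6}{7} + \frac{55}{7}\right) + 7} = \frac{1}{7 + 7} = \frac{1}{14}$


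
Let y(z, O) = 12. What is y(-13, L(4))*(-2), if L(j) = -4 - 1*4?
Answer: -24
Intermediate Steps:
L(j) = -8 (L(j) = -4 - 4 = -8)
y(-13, L(4))*(-2) = 12*(-2) = -24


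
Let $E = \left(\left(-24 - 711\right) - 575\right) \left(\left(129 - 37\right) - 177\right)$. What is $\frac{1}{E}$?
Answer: $\frac{1}{111350} \approx 8.9807 \cdot 10^{-6}$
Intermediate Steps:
$E = 111350$ ($E = \left(\left(-24 - 711\right) - 575\right) \left(92 - 177\right) = \left(-735 - 575\right) \left(-85\right) = \left(-1310\right) \left(-85\right) = 111350$)
$\frac{1}{E} = \frac{1}{111350}$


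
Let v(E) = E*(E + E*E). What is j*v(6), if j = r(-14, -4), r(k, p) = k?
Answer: -3528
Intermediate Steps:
v(E) = E*(E + E²)
j = -14
j*v(6) = -14*6²*(1 + 6) = -504*7 = -14*252 = -3528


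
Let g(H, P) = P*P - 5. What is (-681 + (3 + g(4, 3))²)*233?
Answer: -147256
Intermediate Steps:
g(H, P) = -5 + P² (g(H, P) = P² - 5 = -5 + P²)
(-681 + (3 + g(4, 3))²)*233 = (-681 + (3 + (-5 + 3²))²)*233 = (-681 + (3 + (-5 + 9))²)*233 = (-681 + (3 + 4)²)*233 = (-681 + 7²)*233 = (-681 + 49)*233 = -632*233 = -147256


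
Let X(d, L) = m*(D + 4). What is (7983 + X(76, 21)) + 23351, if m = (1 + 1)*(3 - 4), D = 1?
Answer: 31324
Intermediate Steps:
m = -2 (m = 2*(-1) = -2)
X(d, L) = -10 (X(d, L) = -2*(1 + 4) = -2*5 = -10)
(7983 + X(76, 21)) + 23351 = (7983 - 10) + 23351 = 7973 + 23351 = 31324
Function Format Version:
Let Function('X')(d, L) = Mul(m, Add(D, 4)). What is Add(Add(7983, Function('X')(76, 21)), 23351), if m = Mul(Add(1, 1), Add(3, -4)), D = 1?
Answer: 31324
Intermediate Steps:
m = -2 (m = Mul(2, -1) = -2)
Function('X')(d, L) = -10 (Function('X')(d, L) = Mul(-2, Add(1, 4)) = Mul(-2, 5) = -10)
Add(Add(7983, Function('X')(76, 21)), 23351) = Add(Add(7983, -10), 23351) = Add(7973, 23351) = 31324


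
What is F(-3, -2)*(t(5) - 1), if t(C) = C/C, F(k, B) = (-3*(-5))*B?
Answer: 0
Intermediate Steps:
F(k, B) = 15*B
t(C) = 1
F(-3, -2)*(t(5) - 1) = (15*(-2))*(1 - 1) = -30*0 = 0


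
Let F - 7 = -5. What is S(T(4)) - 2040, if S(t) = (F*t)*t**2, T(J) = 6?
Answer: -1608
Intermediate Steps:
F = 2 (F = 7 - 5 = 2)
S(t) = 2*t**3 (S(t) = (2*t)*t**2 = 2*t**3)
S(T(4)) - 2040 = 2*6**3 - 2040 = 2*216 - 2040 = 432 - 2040 = -1608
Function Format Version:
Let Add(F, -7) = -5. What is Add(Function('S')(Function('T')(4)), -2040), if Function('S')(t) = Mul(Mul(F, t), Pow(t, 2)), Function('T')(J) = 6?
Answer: -1608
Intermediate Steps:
F = 2 (F = Add(7, -5) = 2)
Function('S')(t) = Mul(2, Pow(t, 3)) (Function('S')(t) = Mul(Mul(2, t), Pow(t, 2)) = Mul(2, Pow(t, 3)))
Add(Function('S')(Function('T')(4)), -2040) = Add(Mul(2, Pow(6, 3)), -2040) = Add(Mul(2, 216), -2040) = Add(432, -2040) = -1608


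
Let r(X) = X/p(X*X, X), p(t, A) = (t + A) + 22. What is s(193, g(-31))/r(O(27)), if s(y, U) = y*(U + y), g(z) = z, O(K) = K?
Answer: 900924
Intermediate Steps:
p(t, A) = 22 + A + t (p(t, A) = (A + t) + 22 = 22 + A + t)
r(X) = X/(22 + X + X²) (r(X) = X/(22 + X + X*X) = X/(22 + X + X²))
s(193, g(-31))/r(O(27)) = (193*(-31 + 193))/((27/(22 + 27 + 27²))) = (193*162)/((27/(22 + 27 + 729))) = 31266/((27/778)) = 31266/((27*(1/778))) = 31266/(27/778) = 31266*(778/27) = 900924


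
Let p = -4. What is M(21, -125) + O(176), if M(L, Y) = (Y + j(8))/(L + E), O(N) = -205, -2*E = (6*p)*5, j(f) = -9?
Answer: -16739/81 ≈ -206.65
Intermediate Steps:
E = 60 (E = -6*(-4)*5/2 = -(-12)*5 = -½*(-120) = 60)
M(L, Y) = (-9 + Y)/(60 + L) (M(L, Y) = (Y - 9)/(L + 60) = (-9 + Y)/(60 + L))
M(21, -125) + O(176) = (-9 - 125)/(60 + 21) - 205 = -134/81 - 205 = -16739/81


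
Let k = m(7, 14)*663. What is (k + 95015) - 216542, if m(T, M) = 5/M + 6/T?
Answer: -1690107/14 ≈ -1.2072e+5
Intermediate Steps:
k = 11271/14 (k = (5/14 + 6/7)*663 = (17/14)*663 = 11271/14 ≈ 805.07)
(k + 95015) - 216542 = (11271/14 + 95015) - 216542 = 1341481/14 - 216542 = -1690107/14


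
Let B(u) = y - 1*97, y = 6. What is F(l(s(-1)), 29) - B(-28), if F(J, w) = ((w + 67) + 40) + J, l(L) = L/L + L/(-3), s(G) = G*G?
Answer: 683/3 ≈ 227.67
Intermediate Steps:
s(G) = G²
l(L) = 1 - L/3 (l(L) = 1 + L*(-⅓) = 1 - L/3)
F(J, w) = 107 + J + w (F(J, w) = ((67 + w) + 40) + J = (107 + w) + J = 107 + J + w)
B(u) = -91 (B(u) = 6 - 1*97 = 6 - 97 = -91)
F(l(s(-1)), 29) - B(-28) = (107 + (1 - ⅓*(-1)²) + 29) - 1*(-91) = (107 + (1 - ⅓*1) + 29) + 91 = (107 + (1 - ⅓) + 29) + 91 = (107 + ⅔ + 29) + 91 = 410/3 + 91 = 683/3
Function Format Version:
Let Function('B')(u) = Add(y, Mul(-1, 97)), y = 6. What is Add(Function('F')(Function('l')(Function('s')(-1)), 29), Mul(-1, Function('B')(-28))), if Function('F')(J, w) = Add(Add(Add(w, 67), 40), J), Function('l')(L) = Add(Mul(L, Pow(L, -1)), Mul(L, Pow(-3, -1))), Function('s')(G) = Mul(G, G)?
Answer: Rational(683, 3) ≈ 227.67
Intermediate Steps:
Function('s')(G) = Pow(G, 2)
Function('l')(L) = Add(1, Mul(Rational(-1, 3), L)) (Function('l')(L) = Add(1, Mul(L, Rational(-1, 3))) = Add(1, Mul(Rational(-1, 3), L)))
Function('F')(J, w) = Add(107, J, w) (Function('F')(J, w) = Add(Add(Add(67, w), 40), J) = Add(Add(107, w), J) = Add(107, J, w))
Function('B')(u) = -91 (Function('B')(u) = Add(6, Mul(-1, 97)) = Add(6, -97) = -91)
Add(Function('F')(Function('l')(Function('s')(-1)), 29), Mul(-1, Function('B')(-28))) = Add(Add(107, Add(1, Mul(Rational(-1, 3), Pow(-1, 2))), 29), Mul(-1, -91)) = Add(Add(107, Add(1, Mul(Rational(-1, 3), 1)), 29), 91) = Add(Add(107, Add(1, Rational(-1, 3)), 29), 91) = Add(Add(107, Rational(2, 3), 29), 91) = Add(Rational(410, 3), 91) = Rational(683, 3)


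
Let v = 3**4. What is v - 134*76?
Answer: -10103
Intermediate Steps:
v = 81
v - 134*76 = 81 - 134*76 = 81 - 10184 = -10103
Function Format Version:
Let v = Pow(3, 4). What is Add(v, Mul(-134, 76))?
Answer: -10103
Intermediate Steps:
v = 81
Add(v, Mul(-134, 76)) = Add(81, Mul(-134, 76)) = Add(81, -10184) = -10103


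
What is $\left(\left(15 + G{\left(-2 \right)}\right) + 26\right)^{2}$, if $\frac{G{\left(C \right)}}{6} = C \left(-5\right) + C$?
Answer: $7921$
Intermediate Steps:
$G{\left(C \right)} = - 24 C$ ($G{\left(C \right)} = 6 \left(C \left(-5\right) + C\right) = 6 \left(- 5 C + C\right) = 6 \left(- 4 C\right) = - 24 C$)
$\left(\left(15 + G{\left(-2 \right)}\right) + 26\right)^{2} = \left(\left(15 - -48\right) + 26\right)^{2} = \left(\left(15 + 48\right) + 26\right)^{2} = \left(63 + 26\right)^{2} = 89^{2} = 7921$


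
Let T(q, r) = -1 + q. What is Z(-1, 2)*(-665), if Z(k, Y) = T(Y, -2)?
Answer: -665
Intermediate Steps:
Z(k, Y) = -1 + Y
Z(-1, 2)*(-665) = (-1 + 2)*(-665) = 1*(-665) = -665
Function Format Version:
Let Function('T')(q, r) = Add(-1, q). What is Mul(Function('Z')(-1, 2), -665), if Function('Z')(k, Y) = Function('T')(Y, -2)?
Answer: -665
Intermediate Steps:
Function('Z')(k, Y) = Add(-1, Y)
Mul(Function('Z')(-1, 2), -665) = Mul(Add(-1, 2), -665) = Mul(1, -665) = -665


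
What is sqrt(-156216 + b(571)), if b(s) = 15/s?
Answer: I*sqrt(50932812291)/571 ≈ 395.24*I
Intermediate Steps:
sqrt(-156216 + b(571)) = sqrt(-156216 + 15/571) = sqrt(-89199321/571) = I*sqrt(50932812291)/571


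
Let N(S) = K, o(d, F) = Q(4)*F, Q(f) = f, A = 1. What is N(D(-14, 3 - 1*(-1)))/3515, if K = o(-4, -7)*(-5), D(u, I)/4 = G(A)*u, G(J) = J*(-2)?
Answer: 28/703 ≈ 0.039829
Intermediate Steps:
G(J) = -2*J
D(u, I) = -8*u (D(u, I) = 4*((-2*1)*u) = 4*(-2*u) = -8*u)
o(d, F) = 4*F
K = 140 (K = (4*(-7))*(-5) = -28*(-5) = 140)
N(S) = 140
N(D(-14, 3 - 1*(-1)))/3515 = 140/3515 = 140*(1/3515) = 28/703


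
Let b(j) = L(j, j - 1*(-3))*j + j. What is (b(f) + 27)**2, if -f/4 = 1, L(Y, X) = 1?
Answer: 361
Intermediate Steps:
f = -4 (f = -4*1 = -4)
b(j) = 2*j (b(j) = 1*j + j = j + j = 2*j)
(b(f) + 27)**2 = (2*(-4) + 27)**2 = (-8 + 27)**2 = 19**2 = 361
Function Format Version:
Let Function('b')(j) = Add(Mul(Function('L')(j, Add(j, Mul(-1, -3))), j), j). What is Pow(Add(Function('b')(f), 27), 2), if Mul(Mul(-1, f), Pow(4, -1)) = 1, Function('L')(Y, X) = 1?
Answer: 361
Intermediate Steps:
f = -4 (f = Mul(-4, 1) = -4)
Function('b')(j) = Mul(2, j) (Function('b')(j) = Add(Mul(1, j), j) = Add(j, j) = Mul(2, j))
Pow(Add(Function('b')(f), 27), 2) = Pow(Add(Mul(2, -4), 27), 2) = Pow(Add(-8, 27), 2) = Pow(19, 2) = 361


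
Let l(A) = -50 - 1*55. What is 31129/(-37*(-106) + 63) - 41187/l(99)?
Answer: 11159916/27895 ≈ 400.07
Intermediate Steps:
l(A) = -105 (l(A) = -50 - 55 = -105)
31129/(-37*(-106) + 63) - 41187/l(99) = 31129/(-37*(-106) + 63) - 41187/(-105) = 31129/(3922 + 63) - 41187*(-1/105) = 31129/3985 + 13729/35 = 11159916/27895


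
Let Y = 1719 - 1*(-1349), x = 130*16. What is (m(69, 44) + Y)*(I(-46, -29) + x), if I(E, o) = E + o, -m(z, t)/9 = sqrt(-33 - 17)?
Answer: 6151340 - 90225*I*sqrt(2) ≈ 6.1513e+6 - 1.276e+5*I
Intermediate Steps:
x = 2080
Y = 3068 (Y = 1719 + 1349 = 3068)
m(z, t) = -45*I*sqrt(2) (m(z, t) = -9*sqrt(-33 - 17) = -45*I*sqrt(2))
(m(69, 44) + Y)*(I(-46, -29) + x) = (-45*I*sqrt(2) + 3068)*((-46 - 29) + 2080) = (3068 - 45*I*sqrt(2))*(-75 + 2080) = (3068 - 45*I*sqrt(2))*2005 = 6151340 - 90225*I*sqrt(2)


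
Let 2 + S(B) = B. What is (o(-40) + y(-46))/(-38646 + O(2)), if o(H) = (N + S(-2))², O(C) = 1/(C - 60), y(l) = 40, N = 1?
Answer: -2842/2241469 ≈ -0.0012679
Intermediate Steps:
S(B) = -2 + B
O(C) = 1/(-60 + C)
o(H) = 9 (o(H) = (1 + (-2 - 2))² = (1 - 4)² = (-3)² = 9)
(o(-40) + y(-46))/(-38646 + O(2)) = (9 + 40)/(-38646 + 1/(-60 + 2)) = 49/(-38646 + 1/(-58)) = 49/(-38646 - 1/58) = 49/(-2241469/58) = 49*(-58/2241469) = -2842/2241469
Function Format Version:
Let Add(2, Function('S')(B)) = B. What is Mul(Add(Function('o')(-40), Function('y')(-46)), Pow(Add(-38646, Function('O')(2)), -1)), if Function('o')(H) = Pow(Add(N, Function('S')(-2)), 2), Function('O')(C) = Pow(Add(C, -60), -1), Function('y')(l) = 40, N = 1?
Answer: Rational(-2842, 2241469) ≈ -0.0012679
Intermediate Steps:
Function('S')(B) = Add(-2, B)
Function('O')(C) = Pow(Add(-60, C), -1)
Function('o')(H) = 9 (Function('o')(H) = Pow(Add(1, Add(-2, -2)), 2) = Pow(Add(1, -4), 2) = Pow(-3, 2) = 9)
Mul(Add(Function('o')(-40), Function('y')(-46)), Pow(Add(-38646, Function('O')(2)), -1)) = Mul(Add(9, 40), Pow(Add(-38646, Pow(Add(-60, 2), -1)), -1)) = Mul(49, Pow(Add(-38646, Pow(-58, -1)), -1)) = Mul(49, Pow(Add(-38646, Rational(-1, 58)), -1)) = Mul(49, Pow(Rational(-2241469, 58), -1)) = Mul(49, Rational(-58, 2241469)) = Rational(-2842, 2241469)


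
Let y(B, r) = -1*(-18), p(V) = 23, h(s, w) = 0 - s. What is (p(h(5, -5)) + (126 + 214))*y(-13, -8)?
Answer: 6534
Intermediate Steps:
h(s, w) = -s
y(B, r) = 18
(p(h(5, -5)) + (126 + 214))*y(-13, -8) = (23 + (126 + 214))*18 = (23 + 340)*18 = 363*18 = 6534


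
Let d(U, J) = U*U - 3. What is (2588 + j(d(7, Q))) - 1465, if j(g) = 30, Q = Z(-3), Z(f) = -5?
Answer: 1153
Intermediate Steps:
Q = -5
d(U, J) = -3 + U² (d(U, J) = U² - 3 = -3 + U²)
(2588 + j(d(7, Q))) - 1465 = (2588 + 30) - 1465 = 2618 - 1465 = 1153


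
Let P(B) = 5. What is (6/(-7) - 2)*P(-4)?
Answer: -100/7 ≈ -14.286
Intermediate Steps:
(6/(-7) - 2)*P(-4) = (6/(-7) - 2)*5 = (6*(-⅐) - 2)*5 = (-6/7 - 2)*5 = -20/7*5 = -100/7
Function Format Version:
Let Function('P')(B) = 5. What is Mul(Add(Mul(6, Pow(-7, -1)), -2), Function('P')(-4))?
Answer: Rational(-100, 7) ≈ -14.286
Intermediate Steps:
Mul(Add(Mul(6, Pow(-7, -1)), -2), Function('P')(-4)) = Mul(Add(Mul(6, Pow(-7, -1)), -2), 5) = Mul(Add(Mul(6, Rational(-1, 7)), -2), 5) = Mul(Add(Rational(-6, 7), -2), 5) = Mul(Rational(-20, 7), 5) = Rational(-100, 7)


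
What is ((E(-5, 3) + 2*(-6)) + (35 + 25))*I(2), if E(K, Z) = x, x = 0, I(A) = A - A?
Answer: 0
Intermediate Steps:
I(A) = 0
E(K, Z) = 0
((E(-5, 3) + 2*(-6)) + (35 + 25))*I(2) = ((0 + 2*(-6)) + (35 + 25))*0 = ((0 - 12) + 60)*0 = (-12 + 60)*0 = 48*0 = 0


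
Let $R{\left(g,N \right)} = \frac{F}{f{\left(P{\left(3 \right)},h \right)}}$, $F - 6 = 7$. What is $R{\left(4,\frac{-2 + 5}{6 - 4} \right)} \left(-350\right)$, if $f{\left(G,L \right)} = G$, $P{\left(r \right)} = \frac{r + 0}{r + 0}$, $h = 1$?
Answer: $-4550$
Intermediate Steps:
$P{\left(r \right)} = 1$ ($P{\left(r \right)} = \frac{r}{r} = 1$)
$F = 13$ ($F = 6 + 7 = 13$)
$R{\left(g,N \right)} = 13$ ($R{\left(g,N \right)} = \frac{13}{1} = 13 \cdot 1 = 13$)
$R{\left(4,\frac{-2 + 5}{6 - 4} \right)} \left(-350\right) = 13 \left(-350\right) = -4550$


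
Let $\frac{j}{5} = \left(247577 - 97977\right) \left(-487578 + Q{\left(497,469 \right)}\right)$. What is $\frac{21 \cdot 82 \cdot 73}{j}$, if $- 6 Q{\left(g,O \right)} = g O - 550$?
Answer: $- \frac{188559}{590548057000} \approx -3.1929 \cdot 10^{-7}$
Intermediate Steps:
$Q{\left(g,O \right)} = \frac{275}{3} - \frac{O g}{6}$ ($Q{\left(g,O \right)} = - \frac{g O - 550}{6} = - \frac{O g - 550}{6} = - \frac{-550 + O g}{6} = \frac{275}{3} - \frac{O g}{6}$)
$j = - \frac{1181096114000}{3}$ ($j = 5 \left(247577 - 97977\right) \left(-487578 + \left(\frac{275}{3} - \frac{469}{6} \cdot 497\right)\right) = 5 \cdot 149600 \left(-487578 + \left(\frac{275}{3} - \frac{233093}{6}\right)\right) = 5 \cdot 149600 \left(-487578 - \frac{232543}{6}\right) = 5 \cdot 149600 \left(- \frac{3158011}{6}\right) = 5 \left(- \frac{236219222800}{3}\right) = - \frac{1181096114000}{3} \approx -3.937 \cdot 10^{11}$)
$\frac{21 \cdot 82 \cdot 73}{j} = \frac{21 \cdot 82 \cdot 73}{- \frac{1181096114000}{3}} = 1722 \cdot 73 \left(- \frac{3}{1181096114000}\right) = 125706 \left(- \frac{3}{1181096114000}\right) = - \frac{188559}{590548057000}$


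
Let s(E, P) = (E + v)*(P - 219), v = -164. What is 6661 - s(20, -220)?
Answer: -56555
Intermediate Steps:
s(E, P) = (-219 + P)*(-164 + E) (s(E, P) = (E - 164)*(P - 219) = (-164 + E)*(-219 + P) = (-219 + P)*(-164 + E))
6661 - s(20, -220) = 6661 - (35916 - 219*20 - 164*(-220) + 20*(-220)) = 6661 - (35916 - 4380 + 36080 - 4400) = 6661 - 1*63216 = 6661 - 63216 = -56555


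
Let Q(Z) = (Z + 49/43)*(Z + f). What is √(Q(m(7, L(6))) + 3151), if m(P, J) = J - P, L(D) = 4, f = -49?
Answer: 3*√667231/43 ≈ 56.989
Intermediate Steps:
Q(Z) = (-49 + Z)*(49/43 + Z) (Q(Z) = (Z + 49/43)*(Z - 49) = (Z + 49*(1/43))*(-49 + Z) = (Z + 49/43)*(-49 + Z) = (49/43 + Z)*(-49 + Z) = (-49 + Z)*(49/43 + Z))
√(Q(m(7, L(6))) + 3151) = √((-2401/43 + (4 - 1*7)² - 2058*(4 - 1*7)/43) + 3151) = √((-2401/43 + (4 - 7)² - 2058*(4 - 7)/43) + 3151) = √((-2401/43 + (-3)² - 2058/43*(-3)) + 3151) = √((-2401/43 + 9 + 6174/43) + 3151) = √(4160/43 + 3151) = √(139653/43) = 3*√667231/43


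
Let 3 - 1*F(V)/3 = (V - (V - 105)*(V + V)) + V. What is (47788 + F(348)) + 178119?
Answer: 731212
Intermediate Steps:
F(V) = 9 - 6*V + 6*V*(-105 + V) (F(V) = 9 - 3*((V - (V - 105)*(V + V)) + V) = 9 - 3*((V - (-105 + V)*2*V) + V) = 9 - 3*((V - 2*V*(-105 + V)) + V) = 9 - 3*(2*V - 2*V*(-105 + V)) = 9 + (-6*V + 6*V*(-105 + V)) = 9 - 6*V + 6*V*(-105 + V))
(47788 + F(348)) + 178119 = (47788 + (9 - 636*348 + 6*348²)) + 178119 = (47788 + (9 - 221328 + 6*121104)) + 178119 = (47788 + (9 - 221328 + 726624)) + 178119 = (47788 + 505305) + 178119 = 553093 + 178119 = 731212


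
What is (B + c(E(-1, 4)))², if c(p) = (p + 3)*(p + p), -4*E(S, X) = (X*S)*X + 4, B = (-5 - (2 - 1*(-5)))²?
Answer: 32400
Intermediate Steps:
B = 144 (B = (-5 - (2 + 5))² = (-5 - 1*7)² = (-5 - 7)² = (-12)² = 144)
E(S, X) = -1 - S*X²/4 (E(S, X) = -((X*S)*X + 4)/4 = -((S*X)*X + 4)/4 = -(S*X² + 4)/4 = -(4 + S*X²)/4 = -1 - S*X²/4)
c(p) = 2*p*(3 + p) (c(p) = (3 + p)*(2*p) = 2*p*(3 + p))
(B + c(E(-1, 4)))² = (144 + 2*(-1 - ¼*(-1)*4²)*(3 + (-1 - ¼*(-1)*4²)))² = (144 + 2*(-1 - ¼*(-1)*16)*(3 + (-1 - ¼*(-1)*16)))² = (144 + 2*(-1 + 4)*(3 + (-1 + 4)))² = (144 + 2*3*(3 + 3))² = (144 + 2*3*6)² = (144 + 36)² = 180² = 32400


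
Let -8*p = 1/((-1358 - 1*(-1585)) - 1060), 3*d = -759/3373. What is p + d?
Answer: -1682619/22477672 ≈ -0.074857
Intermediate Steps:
d = -253/3373 (d = (-759/3373)/3 = (-759*1/3373)/3 = (⅓)*(-759/3373) = -253/3373 ≈ -0.075007)
p = 1/6664 (p = -1/(8*((-1358 - 1*(-1585)) - 1060)) = -1/(8*((-1358 + 1585) - 1060)) = -1/(8*(227 - 1060)) = -⅛/(-833) = -⅛*(-1/833) = 1/6664 ≈ 0.00015006)
p + d = 1/6664 - 253/3373 = -1682619/22477672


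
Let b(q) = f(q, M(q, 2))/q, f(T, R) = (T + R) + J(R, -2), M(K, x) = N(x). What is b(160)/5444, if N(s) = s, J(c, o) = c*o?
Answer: 79/435520 ≈ 0.00018139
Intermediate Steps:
M(K, x) = x
f(T, R) = T - R (f(T, R) = (T + R) + R*(-2) = (R + T) - 2*R = T - R)
b(q) = (-2 + q)/q (b(q) = (q - 1*2)/q = (q - 2)/q = (-2 + q)/q)
b(160)/5444 = ((-2 + 160)/160)/5444 = ((1/160)*158)*(1/5444) = (79/80)*(1/5444) = 79/435520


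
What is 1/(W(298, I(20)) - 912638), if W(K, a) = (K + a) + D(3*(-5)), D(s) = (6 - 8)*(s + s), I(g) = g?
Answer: -1/912260 ≈ -1.0962e-6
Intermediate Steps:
D(s) = -4*s
W(K, a) = 60 + K + a (W(K, a) = (K + a) - 12*(-5) = (K + a) - 4*(-15) = (K + a) + 60 = 60 + K + a)
1/(W(298, I(20)) - 912638) = 1/((60 + 298 + 20) - 912638) = 1/(378 - 912638) = 1/(-912260) = -1/912260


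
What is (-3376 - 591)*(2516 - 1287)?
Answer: -4875443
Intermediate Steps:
(-3376 - 591)*(2516 - 1287) = -3967*1229 = -4875443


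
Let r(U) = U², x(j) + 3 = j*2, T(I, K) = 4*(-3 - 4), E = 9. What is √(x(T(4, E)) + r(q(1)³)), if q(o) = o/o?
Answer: I*√58 ≈ 7.6158*I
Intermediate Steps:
T(I, K) = -28 (T(I, K) = 4*(-7) = -28)
x(j) = -3 + 2*j (x(j) = -3 + j*2 = -3 + 2*j)
q(o) = 1
√(x(T(4, E)) + r(q(1)³)) = √((-3 + 2*(-28)) + (1³)²) = √((-3 - 56) + 1²) = √(-59 + 1) = √(-58) = I*√58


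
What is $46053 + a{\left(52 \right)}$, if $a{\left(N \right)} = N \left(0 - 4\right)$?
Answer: $45845$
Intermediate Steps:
$a{\left(N \right)} = - 4 N$ ($a{\left(N \right)} = N \left(-4\right) = - 4 N$)
$46053 + a{\left(52 \right)} = 46053 - 208 = 45845$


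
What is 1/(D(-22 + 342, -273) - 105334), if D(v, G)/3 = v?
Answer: -1/104374 ≈ -9.5809e-6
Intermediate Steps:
D(v, G) = 3*v
1/(D(-22 + 342, -273) - 105334) = 1/(3*(-22 + 342) - 105334) = 1/(3*320 - 105334) = 1/(960 - 105334) = 1/(-104374) = -1/104374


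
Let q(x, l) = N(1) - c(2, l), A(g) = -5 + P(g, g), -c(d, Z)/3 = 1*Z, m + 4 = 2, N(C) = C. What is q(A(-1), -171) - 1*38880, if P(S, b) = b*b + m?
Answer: -39392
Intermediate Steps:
m = -2 (m = -4 + 2 = -2)
c(d, Z) = -3*Z
P(S, b) = -2 + b² (P(S, b) = b*b - 2 = b² - 2 = -2 + b²)
A(g) = -7 + g² (A(g) = -5 + (-2 + g²) = -7 + g²)
q(x, l) = 1 + 3*l (q(x, l) = 1 - (-3)*l = 1 + 3*l)
q(A(-1), -171) - 1*38880 = (1 + 3*(-171)) - 1*38880 = (1 - 513) - 38880 = -512 - 38880 = -39392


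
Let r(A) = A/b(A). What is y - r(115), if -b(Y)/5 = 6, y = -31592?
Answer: -189529/6 ≈ -31588.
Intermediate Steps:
b(Y) = -30 (b(Y) = -5*6 = -30)
r(A) = -A/30 (r(A) = A/(-30) = A*(-1/30) = -A/30)
y - r(115) = -31592 - (-1)*115/30 = -31592 - 1*(-23/6) = -31592 + 23/6 = -189529/6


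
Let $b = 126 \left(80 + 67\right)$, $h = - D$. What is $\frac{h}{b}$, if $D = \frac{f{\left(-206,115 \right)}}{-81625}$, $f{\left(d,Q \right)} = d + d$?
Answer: $- \frac{206}{755929125} \approx -2.7251 \cdot 10^{-7}$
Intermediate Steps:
$f{\left(d,Q \right)} = 2 d$
$D = \frac{412}{81625}$ ($D = \frac{2 \left(-206\right)}{-81625} = \left(-412\right) \left(- \frac{1}{81625}\right) = \frac{412}{81625} \approx 0.0050475$)
$h = - \frac{412}{81625}$ ($h = \left(-1\right) \frac{412}{81625} = - \frac{412}{81625} \approx -0.0050475$)
$b = 18522$ ($b = 126 \cdot 147 = 18522$)
$\frac{h}{b} = - \frac{412}{81625 \cdot 18522} = \left(- \frac{412}{81625}\right) \frac{1}{18522} = - \frac{206}{755929125}$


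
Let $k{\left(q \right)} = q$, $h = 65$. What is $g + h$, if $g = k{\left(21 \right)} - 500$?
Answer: $-414$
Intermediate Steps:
$g = -479$ ($g = 21 - 500 = -479$)
$g + h = -479 + 65 = -414$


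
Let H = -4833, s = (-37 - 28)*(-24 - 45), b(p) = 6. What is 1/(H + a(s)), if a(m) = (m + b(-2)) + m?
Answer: 1/4143 ≈ 0.00024137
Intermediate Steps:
s = 4485 (s = -65*(-69) = 4485)
a(m) = 6 + 2*m (a(m) = (m + 6) + m = (6 + m) + m = 6 + 2*m)
1/(H + a(s)) = 1/(-4833 + (6 + 2*4485)) = 1/(-4833 + (6 + 8970)) = 1/(-4833 + 8976) = 1/4143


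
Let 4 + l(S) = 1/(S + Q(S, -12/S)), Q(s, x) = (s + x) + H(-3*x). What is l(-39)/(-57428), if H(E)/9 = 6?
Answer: 1245/17687824 ≈ 7.0387e-5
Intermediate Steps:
H(E) = 54 (H(E) = 9*6 = 54)
Q(s, x) = 54 + s + x (Q(s, x) = (s + x) + 54 = 54 + s + x)
l(S) = -4 + 1/(54 - 12/S + 2*S) (l(S) = -4 + 1/(S + (54 + S - 12/S)) = -4 + 1/(54 - 12/S + 2*S))
l(-39)/(-57428) = ((48 - 215*(-39) - 8*(-39)²)/(2*(-6 + (-39)² + 27*(-39))))/(-57428) = ((48 + 8385 - 8*1521)/(2*(-6 + 1521 - 1053)))*(-1/57428) = ((½)*(48 + 8385 - 12168)/462)*(-1/57428) = ((½)*(1/462)*(-3735))*(-1/57428) = -1245/308*(-1/57428) = 1245/17687824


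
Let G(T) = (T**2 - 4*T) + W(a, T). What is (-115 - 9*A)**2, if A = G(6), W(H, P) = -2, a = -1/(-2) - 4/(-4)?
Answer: 42025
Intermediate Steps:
a = 3/2 (a = -1*(-1/2) - 4*(-1/4) = 1/2 + 1 = 3/2 ≈ 1.5000)
G(T) = -2 + T**2 - 4*T (G(T) = (T**2 - 4*T) - 2 = -2 + T**2 - 4*T)
A = 10 (A = -2 + 6**2 - 4*6 = -2 + 36 - 24 = 10)
(-115 - 9*A)**2 = (-115 - 9*10)**2 = (-115 - 90)**2 = (-205)**2 = 42025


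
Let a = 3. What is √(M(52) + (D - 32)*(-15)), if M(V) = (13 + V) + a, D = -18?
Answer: √818 ≈ 28.601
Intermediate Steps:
M(V) = 16 + V (M(V) = (13 + V) + 3 = 16 + V)
√(M(52) + (D - 32)*(-15)) = √((16 + 52) + (-18 - 32)*(-15)) = √(68 - 50*(-15)) = √(68 + 750) = √818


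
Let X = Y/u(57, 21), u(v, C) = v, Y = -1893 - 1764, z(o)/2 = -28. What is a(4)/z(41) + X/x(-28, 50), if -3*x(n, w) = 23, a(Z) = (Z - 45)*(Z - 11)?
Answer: 493/152 ≈ 3.2434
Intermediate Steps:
z(o) = -56 (z(o) = 2*(-28) = -56)
Y = -3657
a(Z) = (-45 + Z)*(-11 + Z)
X = -1219/19 (X = -3657/57 = -3657*1/57 = -1219/19 ≈ -64.158)
x(n, w) = -23/3 (x(n, w) = -⅓*23 = -23/3)
a(4)/z(41) + X/x(-28, 50) = (495 + 4² - 56*4)/(-56) - 1219/(19*(-23/3)) = (495 + 16 - 224)*(-1/56) - 1219/19*(-3/23) = 287*(-1/56) + 159/19 = -41/8 + 159/19 = 493/152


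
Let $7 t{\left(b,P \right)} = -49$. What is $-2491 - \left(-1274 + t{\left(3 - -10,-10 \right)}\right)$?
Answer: $-1210$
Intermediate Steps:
$t{\left(b,P \right)} = -7$ ($t{\left(b,P \right)} = \frac{1}{7} \left(-49\right) = -7$)
$-2491 - \left(-1274 + t{\left(3 - -10,-10 \right)}\right) = -2491 - \left(-1274 - 7\right) = -2491 - -1281 = -2491 + 1281 = -1210$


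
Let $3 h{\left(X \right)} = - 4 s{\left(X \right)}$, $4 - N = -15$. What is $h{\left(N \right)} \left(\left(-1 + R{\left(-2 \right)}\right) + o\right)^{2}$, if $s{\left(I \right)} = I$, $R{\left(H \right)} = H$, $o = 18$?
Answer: $-5700$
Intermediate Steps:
$N = 19$ ($N = 4 - -15 = 4 + 15 = 19$)
$h{\left(X \right)} = - \frac{4 X}{3}$ ($h{\left(X \right)} = \frac{\left(-4\right) X}{3} = - \frac{4 X}{3}$)
$h{\left(N \right)} \left(\left(-1 + R{\left(-2 \right)}\right) + o\right)^{2} = \left(- \frac{4}{3}\right) 19 \left(\left(-1 - 2\right) + 18\right)^{2} = - \frac{76 \left(-3 + 18\right)^{2}}{3} = - \frac{76 \cdot 15^{2}}{3} = \left(- \frac{76}{3}\right) 225 = -5700$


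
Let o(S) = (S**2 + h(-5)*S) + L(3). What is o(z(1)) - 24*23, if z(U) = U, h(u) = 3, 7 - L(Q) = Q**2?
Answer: -550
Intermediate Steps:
L(Q) = 7 - Q**2
o(S) = -2 + S**2 + 3*S (o(S) = (S**2 + 3*S) + (7 - 1*3**2) = (S**2 + 3*S) + (7 - 1*9) = (S**2 + 3*S) + (7 - 9) = (S**2 + 3*S) - 2 = -2 + S**2 + 3*S)
o(z(1)) - 24*23 = (-2 + 1**2 + 3*1) - 24*23 = (-2 + 1 + 3) - 552 = 2 - 552 = -550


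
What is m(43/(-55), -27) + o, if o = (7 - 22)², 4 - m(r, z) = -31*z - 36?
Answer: -572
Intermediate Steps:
m(r, z) = 40 + 31*z (m(r, z) = 4 - (-31*z - 36) = 4 - (-36 - 31*z) = 4 + (36 + 31*z) = 40 + 31*z)
o = 225 (o = (-15)² = 225)
m(43/(-55), -27) + o = (40 + 31*(-27)) + 225 = (40 - 837) + 225 = -797 + 225 = -572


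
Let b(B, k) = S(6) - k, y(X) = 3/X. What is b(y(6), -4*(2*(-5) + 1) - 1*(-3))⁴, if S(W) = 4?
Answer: 1500625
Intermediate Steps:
b(B, k) = 4 - k
b(y(6), -4*(2*(-5) + 1) - 1*(-3))⁴ = (4 - (-4*(2*(-5) + 1) - 1*(-3)))⁴ = (4 - (-4*(-10 + 1) + 3))⁴ = (4 - (-4*(-9) + 3))⁴ = (4 - (36 + 3))⁴ = (4 - 1*39)⁴ = (4 - 39)⁴ = (-35)⁴ = 1500625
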